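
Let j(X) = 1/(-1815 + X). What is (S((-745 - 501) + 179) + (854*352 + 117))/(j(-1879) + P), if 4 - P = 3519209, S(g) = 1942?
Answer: -1118051898/12999943271 ≈ -0.086004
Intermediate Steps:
P = -3519205 (P = 4 - 1*3519209 = 4 - 3519209 = -3519205)
(S((-745 - 501) + 179) + (854*352 + 117))/(j(-1879) + P) = (1942 + (854*352 + 117))/(1/(-1815 - 1879) - 3519205) = (1942 + (300608 + 117))/(1/(-3694) - 3519205) = (1942 + 300725)/(-1/3694 - 3519205) = 302667/(-12999943271/3694) = 302667*(-3694/12999943271) = -1118051898/12999943271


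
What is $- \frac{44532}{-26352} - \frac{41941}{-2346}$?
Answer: $\frac{1866823}{95404} \approx 19.568$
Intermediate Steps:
$- \frac{44532}{-26352} - \frac{41941}{-2346} = \left(-44532\right) \left(- \frac{1}{26352}\right) - - \frac{41941}{2346} = \frac{1237}{732} + \frac{41941}{2346} = \frac{1866823}{95404}$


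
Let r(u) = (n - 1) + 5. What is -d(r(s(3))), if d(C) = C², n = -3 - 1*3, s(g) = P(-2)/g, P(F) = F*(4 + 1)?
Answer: -4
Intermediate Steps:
P(F) = 5*F (P(F) = F*5 = 5*F)
s(g) = -10/g (s(g) = (5*(-2))/g = -10/g)
n = -6 (n = -3 - 3 = -6)
r(u) = -2 (r(u) = (-6 - 1) + 5 = -7 + 5 = -2)
-d(r(s(3))) = -1*(-2)² = -1*4 = -4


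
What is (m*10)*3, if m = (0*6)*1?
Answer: 0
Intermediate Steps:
m = 0 (m = 0*1 = 0)
(m*10)*3 = (0*10)*3 = 0*3 = 0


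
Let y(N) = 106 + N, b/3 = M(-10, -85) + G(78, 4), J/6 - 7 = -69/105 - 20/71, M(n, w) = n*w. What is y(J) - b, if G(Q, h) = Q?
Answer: -6564458/2485 ≈ -2641.6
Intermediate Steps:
J = 90372/2485 (J = 42 + 6*(-69/105 - 20/71) = 42 + 6*(-69*1/105 - 20*1/71) = 42 + 6*(-23/35 - 20/71) = 42 + 6*(-2333/2485) = 42 - 13998/2485 = 90372/2485 ≈ 36.367)
b = 2784 (b = 3*(-10*(-85) + 78) = 3*(850 + 78) = 3*928 = 2784)
y(J) - b = (106 + 90372/2485) - 1*2784 = 353782/2485 - 2784 = -6564458/2485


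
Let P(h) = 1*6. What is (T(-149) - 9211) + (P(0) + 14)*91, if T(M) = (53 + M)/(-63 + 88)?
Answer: -184871/25 ≈ -7394.8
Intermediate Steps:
P(h) = 6
T(M) = 53/25 + M/25 (T(M) = (53 + M)/25 = (53 + M)*(1/25) = 53/25 + M/25)
(T(-149) - 9211) + (P(0) + 14)*91 = ((53/25 + (1/25)*(-149)) - 9211) + (6 + 14)*91 = ((53/25 - 149/25) - 9211) + 20*91 = (-96/25 - 9211) + 1820 = -230371/25 + 1820 = -184871/25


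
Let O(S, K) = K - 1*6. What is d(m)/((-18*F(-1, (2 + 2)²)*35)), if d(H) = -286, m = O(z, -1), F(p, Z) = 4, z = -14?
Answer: 143/1260 ≈ 0.11349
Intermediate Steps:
O(S, K) = -6 + K (O(S, K) = K - 6 = -6 + K)
m = -7 (m = -6 - 1 = -7)
d(m)/((-18*F(-1, (2 + 2)²)*35)) = -286/(-18*4*35) = -286/((-72*35)) = -286/(-2520) = -286*(-1/2520) = 143/1260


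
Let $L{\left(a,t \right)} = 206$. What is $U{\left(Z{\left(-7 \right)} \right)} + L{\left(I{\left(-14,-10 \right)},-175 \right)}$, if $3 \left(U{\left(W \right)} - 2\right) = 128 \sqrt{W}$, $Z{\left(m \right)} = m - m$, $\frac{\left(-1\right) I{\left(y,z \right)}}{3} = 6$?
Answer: $208$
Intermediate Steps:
$I{\left(y,z \right)} = -18$ ($I{\left(y,z \right)} = \left(-3\right) 6 = -18$)
$Z{\left(m \right)} = 0$
$U{\left(W \right)} = 2 + \frac{128 \sqrt{W}}{3}$
$U{\left(Z{\left(-7 \right)} \right)} + L{\left(I{\left(-14,-10 \right)},-175 \right)} = \left(2 + \frac{128 \sqrt{0}}{3}\right) + 206 = \left(2 + \frac{128}{3} \cdot 0\right) + 206 = \left(2 + 0\right) + 206 = 2 + 206 = 208$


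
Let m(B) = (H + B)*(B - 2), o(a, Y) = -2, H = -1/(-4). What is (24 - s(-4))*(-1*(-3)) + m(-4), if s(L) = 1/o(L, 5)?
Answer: 96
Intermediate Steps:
H = 1/4 (H = -1*(-1/4) = 1/4 ≈ 0.25000)
s(L) = -1/2 (s(L) = 1/(-2) = -1/2)
m(B) = (-2 + B)*(1/4 + B) (m(B) = (1/4 + B)*(B - 2) = (1/4 + B)*(-2 + B) = (-2 + B)*(1/4 + B))
(24 - s(-4))*(-1*(-3)) + m(-4) = (24 - 1*(-1/2))*(-1*(-3)) + (-1/2 + (-4)**2 - 7/4*(-4)) = (24 + 1/2)*3 + (-1/2 + 16 + 7) = (49/2)*3 + 45/2 = 147/2 + 45/2 = 96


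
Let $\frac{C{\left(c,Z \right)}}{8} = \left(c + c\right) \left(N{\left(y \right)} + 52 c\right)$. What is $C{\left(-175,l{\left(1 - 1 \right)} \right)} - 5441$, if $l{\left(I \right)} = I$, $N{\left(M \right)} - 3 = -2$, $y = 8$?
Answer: $25471759$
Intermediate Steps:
$N{\left(M \right)} = 1$ ($N{\left(M \right)} = 3 - 2 = 1$)
$C{\left(c,Z \right)} = 16 c \left(1 + 52 c\right)$ ($C{\left(c,Z \right)} = 8 \left(c + c\right) \left(1 + 52 c\right) = 8 \cdot 2 c \left(1 + 52 c\right) = 16 c \left(1 + 52 c\right)$)
$C{\left(-175,l{\left(1 - 1 \right)} \right)} - 5441 = 16 \left(-175\right) \left(1 + 52 \left(-175\right)\right) - 5441 = 16 \left(-175\right) \left(1 - 9100\right) - 5441 = 16 \left(-175\right) \left(-9099\right) - 5441 = 25477200 - 5441 = 25471759$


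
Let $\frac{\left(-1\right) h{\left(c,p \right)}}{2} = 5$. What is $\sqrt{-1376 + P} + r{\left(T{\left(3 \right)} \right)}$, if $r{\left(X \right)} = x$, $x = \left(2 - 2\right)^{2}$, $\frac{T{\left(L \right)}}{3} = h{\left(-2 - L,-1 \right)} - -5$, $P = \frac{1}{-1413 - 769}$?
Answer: $\frac{i \sqrt{6551308806}}{2182} \approx 37.094 i$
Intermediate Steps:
$h{\left(c,p \right)} = -10$ ($h{\left(c,p \right)} = \left(-2\right) 5 = -10$)
$P = - \frac{1}{2182}$ ($P = \frac{1}{-2182} = - \frac{1}{2182} \approx -0.00045829$)
$T{\left(L \right)} = -15$ ($T{\left(L \right)} = 3 \left(-10 - -5\right) = 3 \left(-10 + 5\right) = 3 \left(-5\right) = -15$)
$x = 0$ ($x = 0^{2} = 0$)
$r{\left(X \right)} = 0$
$\sqrt{-1376 + P} + r{\left(T{\left(3 \right)} \right)} = \sqrt{-1376 - \frac{1}{2182}} + 0 = \sqrt{- \frac{3002433}{2182}} + 0 = \frac{i \sqrt{6551308806}}{2182} + 0 = \frac{i \sqrt{6551308806}}{2182}$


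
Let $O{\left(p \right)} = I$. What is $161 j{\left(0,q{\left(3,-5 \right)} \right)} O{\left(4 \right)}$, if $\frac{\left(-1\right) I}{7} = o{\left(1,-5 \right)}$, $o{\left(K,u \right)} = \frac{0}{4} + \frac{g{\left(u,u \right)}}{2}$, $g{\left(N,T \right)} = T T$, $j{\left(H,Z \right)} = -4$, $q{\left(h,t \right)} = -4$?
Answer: $56350$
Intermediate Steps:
$g{\left(N,T \right)} = T^{2}$
$o{\left(K,u \right)} = \frac{u^{2}}{2}$ ($o{\left(K,u \right)} = \frac{0}{4} + \frac{u^{2}}{2} = 0 \cdot \frac{1}{4} + u^{2} \cdot \frac{1}{2} = 0 + \frac{u^{2}}{2} = \frac{u^{2}}{2}$)
$I = - \frac{175}{2}$ ($I = - 7 \frac{\left(-5\right)^{2}}{2} = - 7 \cdot \frac{1}{2} \cdot 25 = \left(-7\right) \frac{25}{2} = - \frac{175}{2} \approx -87.5$)
$O{\left(p \right)} = - \frac{175}{2}$
$161 j{\left(0,q{\left(3,-5 \right)} \right)} O{\left(4 \right)} = 161 \left(\left(-4\right) \left(- \frac{175}{2}\right)\right) = 161 \cdot 350 = 56350$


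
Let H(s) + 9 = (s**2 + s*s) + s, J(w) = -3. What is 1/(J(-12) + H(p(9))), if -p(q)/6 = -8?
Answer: 1/4644 ≈ 0.00021533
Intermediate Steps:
p(q) = 48 (p(q) = -6*(-8) = 48)
H(s) = -9 + s + 2*s**2 (H(s) = -9 + ((s**2 + s*s) + s) = -9 + ((s**2 + s**2) + s) = -9 + (2*s**2 + s) = -9 + (s + 2*s**2) = -9 + s + 2*s**2)
1/(J(-12) + H(p(9))) = 1/(-3 + (-9 + 48 + 2*48**2)) = 1/(-3 + (-9 + 48 + 2*2304)) = 1/(-3 + (-9 + 48 + 4608)) = 1/(-3 + 4647) = 1/4644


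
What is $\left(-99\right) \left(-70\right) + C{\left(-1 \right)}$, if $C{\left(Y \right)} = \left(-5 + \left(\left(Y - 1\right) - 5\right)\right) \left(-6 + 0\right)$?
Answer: $7002$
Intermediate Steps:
$C{\left(Y \right)} = 66 - 6 Y$ ($C{\left(Y \right)} = \left(-5 + \left(\left(-1 + Y\right) - 5\right)\right) \left(-6\right) = \left(-5 + \left(-6 + Y\right)\right) \left(-6\right) = \left(-11 + Y\right) \left(-6\right) = 66 - 6 Y$)
$\left(-99\right) \left(-70\right) + C{\left(-1 \right)} = \left(-99\right) \left(-70\right) + \left(66 - -6\right) = 6930 + \left(66 + 6\right) = 6930 + 72 = 7002$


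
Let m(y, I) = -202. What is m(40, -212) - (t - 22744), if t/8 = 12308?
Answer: -75922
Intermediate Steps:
t = 98464 (t = 8*12308 = 98464)
m(40, -212) - (t - 22744) = -202 - (98464 - 22744) = -202 - 1*75720 = -202 - 75720 = -75922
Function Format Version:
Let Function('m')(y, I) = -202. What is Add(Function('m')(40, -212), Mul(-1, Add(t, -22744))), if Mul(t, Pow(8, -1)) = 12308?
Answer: -75922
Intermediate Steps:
t = 98464 (t = Mul(8, 12308) = 98464)
Add(Function('m')(40, -212), Mul(-1, Add(t, -22744))) = Add(-202, Mul(-1, Add(98464, -22744))) = Add(-202, Mul(-1, 75720)) = Add(-202, -75720) = -75922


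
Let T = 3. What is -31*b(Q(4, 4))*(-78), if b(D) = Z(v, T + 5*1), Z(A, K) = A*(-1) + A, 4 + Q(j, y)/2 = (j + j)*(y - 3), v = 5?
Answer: 0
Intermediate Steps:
Q(j, y) = -8 + 4*j*(-3 + y) (Q(j, y) = -8 + 2*((j + j)*(y - 3)) = -8 + 2*((2*j)*(-3 + y)) = -8 + 2*(2*j*(-3 + y)) = -8 + 4*j*(-3 + y))
Z(A, K) = 0 (Z(A, K) = -A + A = 0)
b(D) = 0
-31*b(Q(4, 4))*(-78) = -31*0*(-78) = 0*(-78) = 0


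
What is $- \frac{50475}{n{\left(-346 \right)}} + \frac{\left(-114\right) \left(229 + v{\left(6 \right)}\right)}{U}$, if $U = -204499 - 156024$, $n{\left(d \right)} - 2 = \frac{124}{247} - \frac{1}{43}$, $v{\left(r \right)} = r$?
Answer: $- \frac{193273863371595}{9491489021} \approx -20363.0$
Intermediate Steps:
$n{\left(d \right)} = \frac{26327}{10621}$ ($n{\left(d \right)} = 2 + \left(\frac{124}{247} - \frac{1}{43}\right) = 2 + \frac{5085}{10621} = \frac{26327}{10621}$)
$U = -360523$
$- \frac{50475}{n{\left(-346 \right)}} + \frac{\left(-114\right) \left(229 + v{\left(6 \right)}\right)}{U} = - \frac{50475}{\frac{26327}{10621}} + \frac{\left(-114\right) \left(229 + 6\right)}{-360523} = \left(-50475\right) \frac{10621}{26327} + \left(-114\right) 235 \left(- \frac{1}{360523}\right) = - \frac{536094975}{26327} - - \frac{26790}{360523} = - \frac{536094975}{26327} + \frac{26790}{360523} = - \frac{193273863371595}{9491489021}$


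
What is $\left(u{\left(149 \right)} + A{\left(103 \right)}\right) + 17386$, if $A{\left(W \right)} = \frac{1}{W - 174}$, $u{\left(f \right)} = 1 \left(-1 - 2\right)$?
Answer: $\frac{1234192}{71} \approx 17383.0$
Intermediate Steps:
$u{\left(f \right)} = -3$ ($u{\left(f \right)} = 1 \left(-3\right) = -3$)
$A{\left(W \right)} = \frac{1}{-174 + W}$
$\left(u{\left(149 \right)} + A{\left(103 \right)}\right) + 17386 = \left(-3 + \frac{1}{-174 + 103}\right) + 17386 = \left(-3 + \frac{1}{-71}\right) + 17386 = \left(-3 - \frac{1}{71}\right) + 17386 = - \frac{214}{71} + 17386 = \frac{1234192}{71}$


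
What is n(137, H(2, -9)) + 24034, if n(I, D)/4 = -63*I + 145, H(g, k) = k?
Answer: -9910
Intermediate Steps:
n(I, D) = 580 - 252*I (n(I, D) = 4*(-63*I + 145) = 4*(145 - 63*I) = 580 - 252*I)
n(137, H(2, -9)) + 24034 = (580 - 252*137) + 24034 = (580 - 34524) + 24034 = -33944 + 24034 = -9910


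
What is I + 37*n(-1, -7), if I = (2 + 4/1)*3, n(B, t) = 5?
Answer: 203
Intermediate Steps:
I = 18 (I = (2 + 4*1)*3 = (2 + 4)*3 = 6*3 = 18)
I + 37*n(-1, -7) = 18 + 37*5 = 18 + 185 = 203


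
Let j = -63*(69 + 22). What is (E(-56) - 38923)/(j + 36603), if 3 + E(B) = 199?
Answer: -4303/3430 ≈ -1.2545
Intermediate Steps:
E(B) = 196 (E(B) = -3 + 199 = 196)
j = -5733 (j = -63*91 = -5733)
(E(-56) - 38923)/(j + 36603) = (196 - 38923)/(-5733 + 36603) = -38727/30870 = -38727*1/30870 = -4303/3430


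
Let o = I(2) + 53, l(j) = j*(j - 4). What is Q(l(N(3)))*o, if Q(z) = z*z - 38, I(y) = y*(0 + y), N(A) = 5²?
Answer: 15708459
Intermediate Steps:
N(A) = 25
I(y) = y² (I(y) = y*y = y²)
l(j) = j*(-4 + j)
Q(z) = -38 + z² (Q(z) = z² - 38 = -38 + z²)
o = 57 (o = 2² + 53 = 4 + 53 = 57)
Q(l(N(3)))*o = (-38 + (25*(-4 + 25))²)*57 = (-38 + (25*21)²)*57 = (-38 + 525²)*57 = (-38 + 275625)*57 = 275587*57 = 15708459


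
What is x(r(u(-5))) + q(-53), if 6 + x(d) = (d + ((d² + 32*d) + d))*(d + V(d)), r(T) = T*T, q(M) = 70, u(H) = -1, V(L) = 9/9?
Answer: 134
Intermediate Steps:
V(L) = 1 (V(L) = 9*(⅑) = 1)
r(T) = T²
x(d) = -6 + (1 + d)*(d² + 34*d) (x(d) = -6 + (d + ((d² + 32*d) + d))*(d + 1) = -6 + (d + (d² + 33*d))*(1 + d) = -6 + (d² + 34*d)*(1 + d) = -6 + (1 + d)*(d² + 34*d))
x(r(u(-5))) + q(-53) = (-6 + ((-1)²)³ + 34*(-1)² + 35*((-1)²)²) + 70 = (-6 + 1³ + 34*1 + 35*1²) + 70 = (-6 + 1 + 34 + 35*1) + 70 = (-6 + 1 + 34 + 35) + 70 = 64 + 70 = 134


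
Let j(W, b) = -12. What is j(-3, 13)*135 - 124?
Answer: -1744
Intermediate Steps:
j(-3, 13)*135 - 124 = -12*135 - 124 = -1620 - 124 = -1744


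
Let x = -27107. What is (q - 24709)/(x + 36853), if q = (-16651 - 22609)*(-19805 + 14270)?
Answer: 217279391/9746 ≈ 22294.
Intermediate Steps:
q = 217304100 (q = -39260*(-5535) = 217304100)
(q - 24709)/(x + 36853) = (217304100 - 24709)/(-27107 + 36853) = 217279391/9746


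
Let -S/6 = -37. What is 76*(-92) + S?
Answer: -6770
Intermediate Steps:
S = 222 (S = -6*(-37) = 222)
76*(-92) + S = 76*(-92) + 222 = -6992 + 222 = -6770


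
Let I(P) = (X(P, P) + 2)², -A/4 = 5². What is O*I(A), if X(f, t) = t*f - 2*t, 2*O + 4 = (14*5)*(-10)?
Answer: -36636443008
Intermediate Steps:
A = -100 (A = -4*5² = -4*25 = -100)
O = -352 (O = -2 + ((14*5)*(-10))/2 = -2 + (70*(-10))/2 = -2 + (½)*(-700) = -2 - 350 = -352)
X(f, t) = -2*t + f*t (X(f, t) = f*t - 2*t = -2*t + f*t)
I(P) = (2 + P*(-2 + P))² (I(P) = (P*(-2 + P) + 2)² = (2 + P*(-2 + P))²)
O*I(A) = -352*(2 - 100*(-2 - 100))² = -352*(2 - 100*(-102))² = -352*(2 + 10200)² = -352*10202² = -352*104080804 = -36636443008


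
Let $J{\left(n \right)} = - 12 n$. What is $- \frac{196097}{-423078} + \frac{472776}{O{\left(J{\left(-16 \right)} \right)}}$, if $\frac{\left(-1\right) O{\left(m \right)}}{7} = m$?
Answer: $- \frac{4161616045}{11846184} \approx -351.3$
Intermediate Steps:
$O{\left(m \right)} = - 7 m$
$- \frac{196097}{-423078} + \frac{472776}{O{\left(J{\left(-16 \right)} \right)}} = - \frac{196097}{-423078} + \frac{472776}{\left(-7\right) \left(\left(-12\right) \left(-16\right)\right)} = \left(-196097\right) \left(- \frac{1}{423078}\right) + \frac{472776}{\left(-7\right) 192} = \frac{196097}{423078} + \frac{472776}{-1344} = \frac{196097}{423078} + 472776 \left(- \frac{1}{1344}\right) = \frac{196097}{423078} - \frac{19699}{56} = - \frac{4161616045}{11846184}$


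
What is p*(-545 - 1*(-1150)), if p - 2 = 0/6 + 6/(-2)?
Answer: -605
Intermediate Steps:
p = -1 (p = 2 + (0/6 + 6/(-2)) = 2 + (0*(⅙) + 6*(-½)) = 2 + (0 - 3) = 2 - 3 = -1)
p*(-545 - 1*(-1150)) = -(-545 - 1*(-1150)) = -(-545 + 1150) = -1*605 = -605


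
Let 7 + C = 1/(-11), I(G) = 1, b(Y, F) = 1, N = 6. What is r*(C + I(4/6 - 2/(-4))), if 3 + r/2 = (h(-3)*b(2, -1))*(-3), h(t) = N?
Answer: 2814/11 ≈ 255.82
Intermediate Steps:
C = -78/11 (C = -7 + 1/(-11) = -7 - 1/11 = -78/11 ≈ -7.0909)
h(t) = 6
r = -42 (r = -6 + 2*((6*1)*(-3)) = -6 + 2*(6*(-3)) = -6 + 2*(-18) = -6 - 36 = -42)
r*(C + I(4/6 - 2/(-4))) = -42*(-78/11 + 1) = -42*(-67/11) = 2814/11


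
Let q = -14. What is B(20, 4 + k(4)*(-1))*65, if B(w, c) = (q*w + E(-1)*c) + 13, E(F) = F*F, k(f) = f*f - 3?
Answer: -17940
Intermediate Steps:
k(f) = -3 + f² (k(f) = f² - 3 = -3 + f²)
E(F) = F²
B(w, c) = 13 + c - 14*w (B(w, c) = (-14*w + (-1)²*c) + 13 = (-14*w + 1*c) + 13 = (-14*w + c) + 13 = (c - 14*w) + 13 = 13 + c - 14*w)
B(20, 4 + k(4)*(-1))*65 = (13 + (4 + (-3 + 4²)*(-1)) - 14*20)*65 = (13 + (4 + (-3 + 16)*(-1)) - 280)*65 = (13 + (4 + 13*(-1)) - 280)*65 = (13 + (4 - 13) - 280)*65 = (13 - 9 - 280)*65 = -276*65 = -17940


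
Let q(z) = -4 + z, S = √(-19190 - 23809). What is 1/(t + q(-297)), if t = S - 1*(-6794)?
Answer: 6493/42202048 - I*√42999/42202048 ≈ 0.00015386 - 4.9136e-6*I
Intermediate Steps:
S = I*√42999 (S = √(-42999) = I*√42999 ≈ 207.36*I)
t = 6794 + I*√42999 (t = I*√42999 - 1*(-6794) = I*√42999 + 6794 = 6794 + I*√42999 ≈ 6794.0 + 207.36*I)
1/(t + q(-297)) = 1/((6794 + I*√42999) + (-4 - 297)) = 1/((6794 + I*√42999) - 301) = 1/(6493 + I*√42999)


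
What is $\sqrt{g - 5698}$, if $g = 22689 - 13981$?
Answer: $\sqrt{3010} \approx 54.863$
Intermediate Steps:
$g = 8708$ ($g = 22689 - 13981 = 8708$)
$\sqrt{g - 5698} = \sqrt{8708 - 5698} = \sqrt{3010}$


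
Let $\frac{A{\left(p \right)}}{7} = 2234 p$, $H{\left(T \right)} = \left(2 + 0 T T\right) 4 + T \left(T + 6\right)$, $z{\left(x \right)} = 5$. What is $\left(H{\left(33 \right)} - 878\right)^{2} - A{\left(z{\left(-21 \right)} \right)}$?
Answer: $95699$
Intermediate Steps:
$H{\left(T \right)} = 8 + T \left(6 + T\right)$ ($H{\left(T \right)} = \left(2 + 0 T\right) 4 + T \left(6 + T\right) = \left(2 + 0\right) 4 + T \left(6 + T\right) = 2 \cdot 4 + T \left(6 + T\right) = 8 + T \left(6 + T\right)$)
$A{\left(p \right)} = 15638 p$ ($A{\left(p \right)} = 7 \cdot 2234 p = 15638 p$)
$\left(H{\left(33 \right)} - 878\right)^{2} - A{\left(z{\left(-21 \right)} \right)} = \left(\left(8 + 33^{2} + 6 \cdot 33\right) - 878\right)^{2} - 15638 \cdot 5 = \left(\left(8 + 1089 + 198\right) - 878\right)^{2} - 78190 = \left(1295 - 878\right)^{2} - 78190 = 417^{2} - 78190 = 173889 - 78190 = 95699$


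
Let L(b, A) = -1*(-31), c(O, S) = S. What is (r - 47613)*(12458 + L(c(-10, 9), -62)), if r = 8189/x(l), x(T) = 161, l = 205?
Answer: -4158024672/7 ≈ -5.9400e+8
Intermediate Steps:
L(b, A) = 31
r = 8189/161 ≈ 50.863
(r - 47613)*(12458 + L(c(-10, 9), -62)) = (8189/161 - 47613)*(12458 + 31) = -7657504/161*12489 = -4158024672/7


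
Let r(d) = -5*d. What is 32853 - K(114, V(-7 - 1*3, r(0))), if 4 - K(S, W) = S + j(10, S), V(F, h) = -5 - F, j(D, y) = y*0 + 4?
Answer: 32967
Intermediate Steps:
j(D, y) = 4 (j(D, y) = 0 + 4 = 4)
K(S, W) = -S (K(S, W) = 4 - (S + 4) = 4 - (4 + S) = 4 + (-4 - S) = -S)
32853 - K(114, V(-7 - 1*3, r(0))) = 32853 - (-1)*114 = 32853 - 1*(-114) = 32853 + 114 = 32967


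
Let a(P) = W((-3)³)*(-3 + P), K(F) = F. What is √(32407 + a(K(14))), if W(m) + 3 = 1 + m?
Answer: 2*√8022 ≈ 179.13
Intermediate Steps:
W(m) = -2 + m (W(m) = -3 + (1 + m) = -2 + m)
a(P) = 87 - 29*P (a(P) = (-2 + (-3)³)*(-3 + P) = (-2 - 27)*(-3 + P) = -29*(-3 + P) = 87 - 29*P)
√(32407 + a(K(14))) = √(32407 + (87 - 29*14)) = √(32407 + (87 - 406)) = √(32407 - 319) = √32088 = 2*√8022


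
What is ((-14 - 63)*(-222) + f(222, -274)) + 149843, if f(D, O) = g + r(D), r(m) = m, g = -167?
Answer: 166992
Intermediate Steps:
f(D, O) = -167 + D
((-14 - 63)*(-222) + f(222, -274)) + 149843 = ((-14 - 63)*(-222) + (-167 + 222)) + 149843 = (-77*(-222) + 55) + 149843 = (17094 + 55) + 149843 = 17149 + 149843 = 166992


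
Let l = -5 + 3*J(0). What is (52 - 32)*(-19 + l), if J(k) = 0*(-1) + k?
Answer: -480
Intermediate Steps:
J(k) = k (J(k) = 0 + k = k)
l = -5 (l = -5 + 3*0 = -5 + 0 = -5)
(52 - 32)*(-19 + l) = (52 - 32)*(-19 - 5) = 20*(-24) = -480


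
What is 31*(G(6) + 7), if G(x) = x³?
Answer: 6913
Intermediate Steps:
31*(G(6) + 7) = 31*(6³ + 7) = 31*(216 + 7) = 31*223 = 6913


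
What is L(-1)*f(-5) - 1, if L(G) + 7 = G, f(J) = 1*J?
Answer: 39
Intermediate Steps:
f(J) = J
L(G) = -7 + G
L(-1)*f(-5) - 1 = (-7 - 1)*(-5) - 1 = -8*(-5) - 1 = 40 - 1 = 39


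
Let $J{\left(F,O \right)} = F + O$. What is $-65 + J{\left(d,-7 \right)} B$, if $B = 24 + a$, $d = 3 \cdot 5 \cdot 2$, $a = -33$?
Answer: $-272$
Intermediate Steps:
$d = 30$ ($d = 15 \cdot 2 = 30$)
$B = -9$ ($B = 24 - 33 = -9$)
$-65 + J{\left(d,-7 \right)} B = -65 + \left(30 - 7\right) \left(-9\right) = -65 + 23 \left(-9\right) = -65 - 207 = -272$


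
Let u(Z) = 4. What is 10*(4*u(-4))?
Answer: 160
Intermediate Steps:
10*(4*u(-4)) = 10*(4*4) = 10*16 = 160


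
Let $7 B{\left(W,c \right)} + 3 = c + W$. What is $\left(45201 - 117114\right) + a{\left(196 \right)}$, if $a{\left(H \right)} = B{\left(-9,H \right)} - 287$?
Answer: $- \frac{505216}{7} \approx -72174.0$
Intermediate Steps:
$B{\left(W,c \right)} = - \frac{3}{7} + \frac{W}{7} + \frac{c}{7}$ ($B{\left(W,c \right)} = - \frac{3}{7} + \frac{c + W}{7} = - \frac{3}{7} + \frac{W + c}{7} = - \frac{3}{7} + \left(\frac{W}{7} + \frac{c}{7}\right) = - \frac{3}{7} + \frac{W}{7} + \frac{c}{7}$)
$a{\left(H \right)} = - \frac{2021}{7} + \frac{H}{7}$ ($a{\left(H \right)} = \left(- \frac{3}{7} + \frac{1}{7} \left(-9\right) + \frac{H}{7}\right) - 287 = \left(- \frac{3}{7} - \frac{9}{7} + \frac{H}{7}\right) - 287 = \left(- \frac{12}{7} + \frac{H}{7}\right) - 287 = - \frac{2021}{7} + \frac{H}{7}$)
$\left(45201 - 117114\right) + a{\left(196 \right)} = \left(45201 - 117114\right) + \left(- \frac{2021}{7} + \frac{1}{7} \cdot 196\right) = -71913 + \left(- \frac{2021}{7} + 28\right) = -71913 - \frac{1825}{7} = - \frac{505216}{7}$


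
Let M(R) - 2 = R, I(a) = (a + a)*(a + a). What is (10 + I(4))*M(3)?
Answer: 370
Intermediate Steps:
I(a) = 4*a² (I(a) = (2*a)*(2*a) = 4*a²)
M(R) = 2 + R
(10 + I(4))*M(3) = (10 + 4*4²)*(2 + 3) = (10 + 4*16)*5 = (10 + 64)*5 = 74*5 = 370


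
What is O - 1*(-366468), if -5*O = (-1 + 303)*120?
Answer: 359220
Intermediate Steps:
O = -7248 (O = -(-1 + 303)*120/5 = -302*120/5 = -1/5*36240 = -7248)
O - 1*(-366468) = -7248 - 1*(-366468) = -7248 + 366468 = 359220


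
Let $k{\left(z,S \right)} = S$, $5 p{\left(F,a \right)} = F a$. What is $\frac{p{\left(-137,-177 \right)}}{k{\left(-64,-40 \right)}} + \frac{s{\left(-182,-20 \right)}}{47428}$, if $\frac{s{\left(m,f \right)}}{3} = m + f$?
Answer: $- \frac{287550693}{2371400} \approx -121.26$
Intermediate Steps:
$p{\left(F,a \right)} = \frac{F a}{5}$
$s{\left(m,f \right)} = 3 f + 3 m$ ($s{\left(m,f \right)} = 3 \left(m + f\right) = 3 \left(f + m\right) = 3 f + 3 m$)
$\frac{p{\left(-137,-177 \right)}}{k{\left(-64,-40 \right)}} + \frac{s{\left(-182,-20 \right)}}{47428} = \frac{\frac{1}{5} \left(-137\right) \left(-177\right)}{-40} + \frac{3 \left(-20\right) + 3 \left(-182\right)}{47428} = \frac{24249}{5} \left(- \frac{1}{40}\right) + \left(-60 - 546\right) \frac{1}{47428} = - \frac{24249}{200} - \frac{303}{23714} = - \frac{287550693}{2371400}$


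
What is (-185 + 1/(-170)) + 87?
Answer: -16661/170 ≈ -98.006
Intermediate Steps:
(-185 + 1/(-170)) + 87 = (-185 - 1/170) + 87 = -31451/170 + 87 = -16661/170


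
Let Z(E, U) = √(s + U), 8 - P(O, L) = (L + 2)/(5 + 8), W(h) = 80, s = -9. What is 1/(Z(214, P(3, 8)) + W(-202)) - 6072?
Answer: (-6072*√299 + 6314867*I)/(√299 - 1040*I) ≈ -6072.0 - 0.00020778*I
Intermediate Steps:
P(O, L) = 102/13 - L/13 (P(O, L) = 8 - (L + 2)/(5 + 8) = 8 - (2 + L)/13 = 8 - (2/13 + L/13) = 8 + (-2/13 - L/13) = 102/13 - L/13)
Z(E, U) = √(-9 + U)
1/(Z(214, P(3, 8)) + W(-202)) - 6072 = 1/(√(-9 + (102/13 - 1/13*8)) + 80) - 6072 = 1/(√(-9 + (102/13 - 8/13)) + 80) - 6072 = 1/(√(-9 + 94/13) + 80) - 6072 = 1/(√(-23/13) + 80) - 6072 = 1/(I*√299/13 + 80) - 6072 = 1/(80 + I*√299/13) - 6072 = -6072 + 1/(80 + I*√299/13)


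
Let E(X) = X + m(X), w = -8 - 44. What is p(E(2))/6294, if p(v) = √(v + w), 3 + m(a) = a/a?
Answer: I*√13/3147 ≈ 0.0011457*I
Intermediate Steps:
w = -52
m(a) = -2 (m(a) = -3 + a/a = -3 + 1 = -2)
E(X) = -2 + X (E(X) = X - 2 = -2 + X)
p(v) = √(-52 + v) (p(v) = √(v - 52) = √(-52 + v))
p(E(2))/6294 = √(-52 + (-2 + 2))/6294 = √(-52 + 0)*(1/6294) = √(-52)*(1/6294) = (2*I*√13)*(1/6294) = I*√13/3147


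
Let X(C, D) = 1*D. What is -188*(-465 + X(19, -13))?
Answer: 89864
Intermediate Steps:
X(C, D) = D
-188*(-465 + X(19, -13)) = -188*(-465 - 13) = -188*(-478) = 89864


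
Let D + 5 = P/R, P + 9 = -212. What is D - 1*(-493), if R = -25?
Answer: 12421/25 ≈ 496.84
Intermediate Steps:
P = -221 (P = -9 - 212 = -221)
D = 96/25 (D = -5 - 221/(-25) = -5 - 221*(-1/25) = -5 + 221/25 = 96/25 ≈ 3.8400)
D - 1*(-493) = 96/25 - 1*(-493) = 96/25 + 493 = 12421/25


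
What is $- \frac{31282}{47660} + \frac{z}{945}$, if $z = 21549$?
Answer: $\frac{6649759}{300258} \approx 22.147$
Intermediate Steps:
$- \frac{31282}{47660} + \frac{z}{945} = - \frac{31282}{47660} + \frac{21549}{945} = \left(-31282\right) \frac{1}{47660} + 21549 \cdot \frac{1}{945} = - \frac{15641}{23830} + \frac{7183}{315} = \frac{6649759}{300258}$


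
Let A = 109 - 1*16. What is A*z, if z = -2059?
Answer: -191487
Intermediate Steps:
A = 93 (A = 109 - 16 = 93)
A*z = 93*(-2059) = -191487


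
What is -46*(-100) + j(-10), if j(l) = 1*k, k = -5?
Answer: 4595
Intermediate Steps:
j(l) = -5 (j(l) = 1*(-5) = -5)
-46*(-100) + j(-10) = -46*(-100) - 5 = 4600 - 5 = 4595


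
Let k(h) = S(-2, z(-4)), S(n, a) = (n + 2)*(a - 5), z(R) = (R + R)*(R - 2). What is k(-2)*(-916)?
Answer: 0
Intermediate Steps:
z(R) = 2*R*(-2 + R) (z(R) = (2*R)*(-2 + R) = 2*R*(-2 + R))
S(n, a) = (-5 + a)*(2 + n) (S(n, a) = (2 + n)*(-5 + a) = (-5 + a)*(2 + n))
k(h) = 0 (k(h) = -10 - 5*(-2) + 2*(2*(-4)*(-2 - 4)) + (2*(-4)*(-2 - 4))*(-2) = -10 + 10 + 2*(2*(-4)*(-6)) + (2*(-4)*(-6))*(-2) = -10 + 10 + 2*48 + 48*(-2) = -10 + 10 + 96 - 96 = 0)
k(-2)*(-916) = 0*(-916) = 0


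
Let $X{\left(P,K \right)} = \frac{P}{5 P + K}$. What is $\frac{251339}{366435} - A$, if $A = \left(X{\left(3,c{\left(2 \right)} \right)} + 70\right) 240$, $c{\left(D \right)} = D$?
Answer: $- \frac{363022133}{21555} \approx -16842.0$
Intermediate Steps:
$X{\left(P,K \right)} = \frac{P}{K + 5 P}$
$A = \frac{286320}{17}$ ($A = \left(\frac{3}{2 + 5 \cdot 3} + 70\right) 240 = \left(\frac{3}{2 + 15} + 70\right) 240 = \left(\frac{3}{17} + 70\right) 240 = \frac{1193}{17} \cdot 240 = \frac{286320}{17} \approx 16842.0$)
$\frac{251339}{366435} - A = \frac{251339}{366435} - \frac{286320}{17} = - \frac{363022133}{21555}$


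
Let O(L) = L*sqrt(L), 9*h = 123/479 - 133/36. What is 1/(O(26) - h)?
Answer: -9199863684/423328478959775 + 626230758816*sqrt(26)/423328478959775 ≈ 0.0075213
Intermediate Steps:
h = -59279/155196 (h = (123/479 - 133/36)/9 = (1/9)*(-59279/17244) = -59279/155196 ≈ -0.38196)
O(L) = L**(3/2)
1/(O(26) - h) = 1/(26**(3/2) - 1*(-59279/155196)) = 1/(26*sqrt(26) + 59279/155196) = 1/(59279/155196 + 26*sqrt(26))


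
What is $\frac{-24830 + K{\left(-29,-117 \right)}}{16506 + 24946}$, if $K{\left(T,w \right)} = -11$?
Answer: $- \frac{24841}{41452} \approx -0.59927$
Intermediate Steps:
$\frac{-24830 + K{\left(-29,-117 \right)}}{16506 + 24946} = \frac{-24830 - 11}{16506 + 24946} = - \frac{24841}{41452}$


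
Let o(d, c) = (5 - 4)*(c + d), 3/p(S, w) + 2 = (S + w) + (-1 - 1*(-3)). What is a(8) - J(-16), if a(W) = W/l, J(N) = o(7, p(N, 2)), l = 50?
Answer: -2319/350 ≈ -6.6257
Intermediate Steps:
p(S, w) = 3/(S + w) (p(S, w) = 3/(-2 + ((S + w) + (-1 - 1*(-3)))) = 3/(-2 + ((S + w) + (-1 + 3))) = 3/(-2 + ((S + w) + 2)) = 3/(-2 + (2 + S + w)) = 3/(S + w))
o(d, c) = c + d (o(d, c) = 1*(c + d) = c + d)
J(N) = 7 + 3/(2 + N) (J(N) = 3/(N + 2) + 7 = 3/(2 + N) + 7 = 7 + 3/(2 + N))
a(W) = W/50
a(8) - J(-16) = (1/50)*8 - (17 + 7*(-16))/(2 - 16) = 4/25 - (17 - 112)/(-14) = 4/25 - (-1)*(-95)/14 = 4/25 - 1*95/14 = 4/25 - 95/14 = -2319/350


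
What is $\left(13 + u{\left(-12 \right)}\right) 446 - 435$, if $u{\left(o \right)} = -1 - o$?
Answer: $10269$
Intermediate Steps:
$\left(13 + u{\left(-12 \right)}\right) 446 - 435 = \left(13 - -11\right) 446 - 435 = \left(13 + \left(-1 + 12\right)\right) 446 - 435 = \left(13 + 11\right) 446 - 435 = 24 \cdot 446 - 435 = 10704 - 435 = 10269$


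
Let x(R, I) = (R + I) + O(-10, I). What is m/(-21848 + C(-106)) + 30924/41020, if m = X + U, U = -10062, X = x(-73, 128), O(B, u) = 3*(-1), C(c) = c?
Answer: 136189462/112569135 ≈ 1.2098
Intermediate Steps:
O(B, u) = -3
x(R, I) = -3 + I + R (x(R, I) = (R + I) - 3 = (I + R) - 3 = -3 + I + R)
X = 52 (X = -3 + 128 - 73 = 52)
m = -10010 (m = 52 - 10062 = -10010)
m/(-21848 + C(-106)) + 30924/41020 = -10010/(-21848 - 106) + 30924/41020 = -10010/(-21954) + 30924*(1/41020) = -10010*(-1/21954) + 7731/10255 = 5005/10977 + 7731/10255 = 136189462/112569135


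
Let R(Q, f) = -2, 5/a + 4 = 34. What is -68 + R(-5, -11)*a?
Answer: -205/3 ≈ -68.333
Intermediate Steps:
a = ⅙ (a = 5/(-4 + 34) = 5/30 = 5*(1/30) = ⅙ ≈ 0.16667)
-68 + R(-5, -11)*a = -68 - 2*⅙ = -68 - ⅓ = -205/3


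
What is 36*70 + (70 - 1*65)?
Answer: 2525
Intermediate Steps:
36*70 + (70 - 1*65) = 2520 + (70 - 65) = 2520 + 5 = 2525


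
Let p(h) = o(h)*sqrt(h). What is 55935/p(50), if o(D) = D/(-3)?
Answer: -33561*sqrt(2)/100 ≈ -474.62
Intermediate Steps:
o(D) = -D/3 (o(D) = D*(-1/3) = -D/3)
p(h) = -h**(3/2)/3 (p(h) = (-h/3)*sqrt(h) = -h**(3/2)/3)
55935/p(50) = 55935/((-250*sqrt(2)/3)) = 55935*(-3*sqrt(2)/500) = -33561*sqrt(2)/100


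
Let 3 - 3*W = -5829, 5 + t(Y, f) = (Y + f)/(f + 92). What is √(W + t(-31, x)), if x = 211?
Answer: 11*√163519/101 ≈ 44.041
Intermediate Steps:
t(Y, f) = -5 + (Y + f)/(92 + f) (t(Y, f) = -5 + (Y + f)/(f + 92) = -5 + (Y + f)/(92 + f))
W = 1944 (W = 1 - ⅓*(-5829) = 1 + 1943 = 1944)
√(W + t(-31, x)) = √(1944 + (-460 - 31 - 4*211)/(92 + 211)) = √(1944 + (-460 - 31 - 844)/303) = √(1944 + (1/303)*(-1335)) = √(1944 - 445/101) = √(195899/101) = 11*√163519/101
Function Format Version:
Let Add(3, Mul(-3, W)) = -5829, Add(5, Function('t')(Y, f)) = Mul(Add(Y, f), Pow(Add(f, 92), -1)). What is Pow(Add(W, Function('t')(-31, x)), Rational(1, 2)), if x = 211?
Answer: Mul(Rational(11, 101), Pow(163519, Rational(1, 2))) ≈ 44.041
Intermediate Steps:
Function('t')(Y, f) = Add(-5, Mul(Pow(Add(92, f), -1), Add(Y, f))) (Function('t')(Y, f) = Add(-5, Mul(Add(Y, f), Pow(Add(f, 92), -1))) = Add(-5, Mul(Add(Y, f), Pow(Add(92, f), -1))) = Add(-5, Mul(Pow(Add(92, f), -1), Add(Y, f))))
W = 1944 (W = Add(1, Mul(Rational(-1, 3), -5829)) = Add(1, 1943) = 1944)
Pow(Add(W, Function('t')(-31, x)), Rational(1, 2)) = Pow(Add(1944, Mul(Pow(Add(92, 211), -1), Add(-460, -31, Mul(-4, 211)))), Rational(1, 2)) = Pow(Add(1944, Mul(Pow(303, -1), Add(-460, -31, -844))), Rational(1, 2)) = Pow(Add(1944, Mul(Rational(1, 303), -1335)), Rational(1, 2)) = Pow(Add(1944, Rational(-445, 101)), Rational(1, 2)) = Pow(Rational(195899, 101), Rational(1, 2)) = Mul(Rational(11, 101), Pow(163519, Rational(1, 2)))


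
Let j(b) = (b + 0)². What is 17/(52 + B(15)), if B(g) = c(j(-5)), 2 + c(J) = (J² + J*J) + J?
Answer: 17/1325 ≈ 0.012830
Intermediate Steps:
j(b) = b²
c(J) = -2 + J + 2*J² (c(J) = -2 + ((J² + J*J) + J) = -2 + ((J² + J²) + J) = -2 + (2*J² + J) = -2 + (J + 2*J²) = -2 + J + 2*J²)
B(g) = 1273 (B(g) = -2 + (-5)² + 2*((-5)²)² = -2 + 25 + 2*25² = -2 + 25 + 2*625 = -2 + 25 + 1250 = 1273)
17/(52 + B(15)) = 17/(52 + 1273) = 17/1325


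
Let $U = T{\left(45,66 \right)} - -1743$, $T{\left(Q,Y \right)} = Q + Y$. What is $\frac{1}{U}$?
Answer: $\frac{1}{1854} \approx 0.00053937$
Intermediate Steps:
$U = 1854$ ($U = \left(45 + 66\right) - -1743 = 111 + 1743 = 1854$)
$\frac{1}{U} = \frac{1}{1854}$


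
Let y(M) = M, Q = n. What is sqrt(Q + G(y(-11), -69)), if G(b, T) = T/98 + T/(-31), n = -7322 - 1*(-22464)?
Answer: sqrt(2852373178)/434 ≈ 123.06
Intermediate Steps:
n = 15142 (n = -7322 + 22464 = 15142)
Q = 15142
G(b, T) = -67*T/3038 (G(b, T) = T*(1/98) + T*(-1/31) = T/98 - T/31 = -67*T/3038)
sqrt(Q + G(y(-11), -69)) = sqrt(15142 - 67/3038*(-69)) = sqrt(15142 + 4623/3038) = sqrt(46006019/3038) = sqrt(2852373178)/434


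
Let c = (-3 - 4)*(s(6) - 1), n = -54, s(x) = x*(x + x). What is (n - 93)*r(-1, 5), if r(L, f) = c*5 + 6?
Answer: 364413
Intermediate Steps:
s(x) = 2*x**2 (s(x) = x*(2*x) = 2*x**2)
c = -497 (c = (-3 - 4)*(2*6**2 - 1) = -7*(2*36 - 1) = -7*(72 - 1) = -7*71 = -497)
r(L, f) = -2479 (r(L, f) = -497*5 + 6 = -2485 + 6 = -2479)
(n - 93)*r(-1, 5) = (-54 - 93)*(-2479) = -147*(-2479) = 364413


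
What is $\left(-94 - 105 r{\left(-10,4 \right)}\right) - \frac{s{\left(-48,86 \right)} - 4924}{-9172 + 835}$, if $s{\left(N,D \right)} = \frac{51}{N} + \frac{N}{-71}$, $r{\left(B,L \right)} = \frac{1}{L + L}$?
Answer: $- \frac{340052327}{3156944} \approx -107.72$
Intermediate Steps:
$r{\left(B,L \right)} = \frac{1}{2 L}$
$s{\left(N,D \right)} = \frac{51}{N} - \frac{N}{71}$ ($s{\left(N,D \right)} = \frac{51}{N} + N \left(- \frac{1}{71}\right) = \frac{51}{N} - \frac{N}{71}$)
$\left(-94 - 105 r{\left(-10,4 \right)}\right) - \frac{s{\left(-48,86 \right)} - 4924}{-9172 + 835} = \left(-94 - 105 \frac{1}{2 \cdot 4}\right) - \frac{\left(\frac{51}{-48} - - \frac{48}{71}\right) - 4924}{-9172 + 835} = \left(-94 - 105 \cdot \frac{1}{2} \cdot \frac{1}{4}\right) - \frac{\left(51 \left(- \frac{1}{48}\right) + \frac{48}{71}\right) - 4924}{-8337} = \left(-94 - \frac{105}{8}\right) - \left(\left(- \frac{17}{16} + \frac{48}{71}\right) - 4924\right) \left(- \frac{1}{8337}\right) = \left(-94 - \frac{105}{8}\right) - \left(- \frac{439}{1136} - 4924\right) \left(- \frac{1}{8337}\right) = - \frac{857}{8} - \left(- \frac{5594103}{1136}\right) \left(- \frac{1}{8337}\right) = - \frac{857}{8} - \frac{1864701}{3156944} = - \frac{340052327}{3156944}$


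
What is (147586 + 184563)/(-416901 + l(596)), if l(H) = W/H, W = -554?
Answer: -98980402/124236775 ≈ -0.79671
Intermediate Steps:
l(H) = -554/H
(147586 + 184563)/(-416901 + l(596)) = (147586 + 184563)/(-416901 - 554/596) = 332149/(-416901 - 554*1/596) = 332149/(-416901 - 277/298) = 332149/(-124236775/298) = 332149*(-298/124236775) = -98980402/124236775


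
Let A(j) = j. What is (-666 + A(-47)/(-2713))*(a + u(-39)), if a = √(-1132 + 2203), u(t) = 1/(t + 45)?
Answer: -1806811/16278 - 5420433*√119/2713 ≈ -21906.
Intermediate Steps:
u(t) = 1/(45 + t)
a = 3*√119 (a = √1071 = 3*√119 ≈ 32.726)
(-666 + A(-47)/(-2713))*(a + u(-39)) = (-666 - 47/(-2713))*(3*√119 + 1/(45 - 39)) = (-666 - 47*(-1/2713))*(3*√119 + 1/6) = (-666 + 47/2713)*(3*√119 + ⅙) = -1806811*(⅙ + 3*√119)/2713 = -1806811/16278 - 5420433*√119/2713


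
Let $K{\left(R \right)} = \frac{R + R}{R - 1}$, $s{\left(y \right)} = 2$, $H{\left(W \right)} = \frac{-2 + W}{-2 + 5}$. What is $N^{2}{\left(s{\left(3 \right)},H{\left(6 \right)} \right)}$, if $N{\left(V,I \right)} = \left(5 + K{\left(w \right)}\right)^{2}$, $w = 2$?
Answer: $6561$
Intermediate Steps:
$H{\left(W \right)} = - \frac{2}{3} + \frac{W}{3}$ ($H{\left(W \right)} = \frac{-2 + W}{3} = \left(-2 + W\right) \frac{1}{3} = - \frac{2}{3} + \frac{W}{3}$)
$K{\left(R \right)} = \frac{2 R}{-1 + R}$
$N{\left(V,I \right)} = 81$ ($N{\left(V,I \right)} = \left(5 + 2 \cdot 2 \frac{1}{-1 + 2}\right)^{2} = \left(5 + 2 \cdot 2 \cdot 1^{-1}\right)^{2} = \left(5 + 2 \cdot 2 \cdot 1\right)^{2} = \left(5 + 4\right)^{2} = 9^{2} = 81$)
$N^{2}{\left(s{\left(3 \right)},H{\left(6 \right)} \right)} = 81^{2} = 6561$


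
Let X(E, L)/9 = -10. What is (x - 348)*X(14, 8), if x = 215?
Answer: 11970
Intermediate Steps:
X(E, L) = -90 (X(E, L) = 9*(-10) = -90)
(x - 348)*X(14, 8) = (215 - 348)*(-90) = -133*(-90) = 11970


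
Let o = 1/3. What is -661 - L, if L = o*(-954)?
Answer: -343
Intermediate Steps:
o = ⅓ ≈ 0.33333
L = -318 (L = (⅓)*(-954) = -318)
-661 - L = -661 - 1*(-318) = -661 + 318 = -343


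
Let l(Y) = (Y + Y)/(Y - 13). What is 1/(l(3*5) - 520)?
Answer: -1/505 ≈ -0.0019802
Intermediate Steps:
l(Y) = 2*Y/(-13 + Y) (l(Y) = (2*Y)/(-13 + Y) = 2*Y/(-13 + Y))
1/(l(3*5) - 520) = 1/(2*(3*5)/(-13 + 3*5) - 520) = 1/(2*15/(-13 + 15) - 520) = 1/(2*15/2 - 520) = 1/(2*15*(1/2) - 520) = 1/(15 - 520) = 1/(-505) = -1/505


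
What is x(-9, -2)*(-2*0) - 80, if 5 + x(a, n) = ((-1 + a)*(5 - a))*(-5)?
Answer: -80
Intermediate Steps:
x(a, n) = -5 - 5*(-1 + a)*(5 - a) (x(a, n) = -5 + ((-1 + a)*(5 - a))*(-5) = -5 - 5*(-1 + a)*(5 - a))
x(-9, -2)*(-2*0) - 80 = (20 - 30*(-9) + 5*(-9)**2)*(-2*0) - 80 = (20 + 270 + 5*81)*0 - 80 = (20 + 270 + 405)*0 - 80 = 695*0 - 80 = 0 - 80 = -80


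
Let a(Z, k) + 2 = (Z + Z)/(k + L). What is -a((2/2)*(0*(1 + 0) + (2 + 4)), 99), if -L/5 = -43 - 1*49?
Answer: 1106/559 ≈ 1.9785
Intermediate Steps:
L = 460 (L = -5*(-43 - 1*49) = -5*(-43 - 49) = -5*(-92) = 460)
a(Z, k) = -2 + 2*Z/(460 + k) (a(Z, k) = -2 + (Z + Z)/(k + 460) = -2 + (2*Z)/(460 + k) = -2 + 2*Z/(460 + k))
-a((2/2)*(0*(1 + 0) + (2 + 4)), 99) = -2*(-460 + (2/2)*(0*(1 + 0) + (2 + 4)) - 1*99)/(460 + 99) = -2*(-460 + (2*(½))*(0*1 + 6) - 99)/559 = -2*(-460 + 1*(0 + 6) - 99)/559 = -2*(-460 + 1*6 - 99)/559 = -2*(-460 + 6 - 99)/559 = -2*(-553)/559 = -1*(-1106/559) = 1106/559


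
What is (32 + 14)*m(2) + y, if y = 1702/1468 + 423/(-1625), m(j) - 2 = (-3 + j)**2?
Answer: 165671893/1192750 ≈ 138.90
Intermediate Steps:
m(j) = 2 + (-3 + j)**2
y = 1072393/1192750 (y = 1702*(1/1468) + 423*(-1/1625) = 851/734 - 423/1625 = 1072393/1192750 ≈ 0.89909)
(32 + 14)*m(2) + y = (32 + 14)*(2 + (-3 + 2)**2) + 1072393/1192750 = 46*(2 + (-1)**2) + 1072393/1192750 = 46*(2 + 1) + 1072393/1192750 = 46*3 + 1072393/1192750 = 138 + 1072393/1192750 = 165671893/1192750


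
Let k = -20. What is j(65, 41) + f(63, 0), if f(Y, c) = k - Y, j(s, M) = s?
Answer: -18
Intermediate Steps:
f(Y, c) = -20 - Y
j(65, 41) + f(63, 0) = 65 + (-20 - 1*63) = 65 + (-20 - 63) = 65 - 83 = -18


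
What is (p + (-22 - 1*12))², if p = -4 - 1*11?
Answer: 2401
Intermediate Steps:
p = -15 (p = -4 - 11 = -15)
(p + (-22 - 1*12))² = (-15 + (-22 - 1*12))² = (-15 + (-22 - 12))² = (-15 - 34)² = (-49)² = 2401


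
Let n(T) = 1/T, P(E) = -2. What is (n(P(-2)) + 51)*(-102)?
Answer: -5151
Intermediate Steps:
(n(P(-2)) + 51)*(-102) = (1/(-2) + 51)*(-102) = (-1/2 + 51)*(-102) = (101/2)*(-102) = -5151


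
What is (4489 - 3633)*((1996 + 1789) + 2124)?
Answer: 5058104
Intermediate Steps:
(4489 - 3633)*((1996 + 1789) + 2124) = 856*(3785 + 2124) = 856*5909 = 5058104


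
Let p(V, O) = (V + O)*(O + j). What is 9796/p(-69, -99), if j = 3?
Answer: 2449/4032 ≈ 0.60739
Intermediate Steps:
p(V, O) = (3 + O)*(O + V) (p(V, O) = (V + O)*(O + 3) = (O + V)*(3 + O) = (3 + O)*(O + V))
9796/p(-69, -99) = 9796/((-99)**2 + 3*(-99) + 3*(-69) - 99*(-69)) = 9796/(9801 - 297 - 207 + 6831) = 9796/16128 = 9796*(1/16128) = 2449/4032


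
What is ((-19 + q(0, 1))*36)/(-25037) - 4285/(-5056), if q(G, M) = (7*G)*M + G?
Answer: 110741849/126587072 ≈ 0.87483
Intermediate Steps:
q(G, M) = G + 7*G*M (q(G, M) = 7*G*M + G = G + 7*G*M)
((-19 + q(0, 1))*36)/(-25037) - 4285/(-5056) = ((-19 + 0*(1 + 7*1))*36)/(-25037) - 4285/(-5056) = ((-19 + 0*(1 + 7))*36)*(-1/25037) - 4285*(-1/5056) = ((-19 + 0*8)*36)*(-1/25037) + 4285/5056 = ((-19 + 0)*36)*(-1/25037) + 4285/5056 = -19*36*(-1/25037) + 4285/5056 = -684*(-1/25037) + 4285/5056 = 684/25037 + 4285/5056 = 110741849/126587072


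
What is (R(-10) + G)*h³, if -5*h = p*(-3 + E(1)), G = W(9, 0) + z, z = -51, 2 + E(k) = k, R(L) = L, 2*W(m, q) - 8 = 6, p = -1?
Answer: 3456/125 ≈ 27.648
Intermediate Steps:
W(m, q) = 7 (W(m, q) = 4 + (½)*6 = 4 + 3 = 7)
E(k) = -2 + k
G = -44 (G = 7 - 51 = -44)
h = -⅘ (h = -(-1)*(-3 + (-2 + 1))/5 = -(-1)*(-3 - 1)/5 = -(-1)*(-4)/5 = -⅕*4 = -⅘ ≈ -0.80000)
(R(-10) + G)*h³ = (-10 - 44)*(-⅘)³ = -54*(-64/125) = 3456/125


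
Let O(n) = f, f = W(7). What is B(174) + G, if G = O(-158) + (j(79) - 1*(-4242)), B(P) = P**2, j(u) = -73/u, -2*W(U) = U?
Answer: 5453145/158 ≈ 34514.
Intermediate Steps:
W(U) = -U/2
f = -7/2 (f = -1/2*7 = -7/2 ≈ -3.5000)
O(n) = -7/2
G = 669537/158 (G = -7/2 + (-73/79 - 1*(-4242)) = -7/2 + (-73*1/79 + 4242) = -7/2 + (-73/79 + 4242) = -7/2 + 335045/79 = 669537/158 ≈ 4237.6)
B(174) + G = 174**2 + 669537/158 = 30276 + 669537/158 = 5453145/158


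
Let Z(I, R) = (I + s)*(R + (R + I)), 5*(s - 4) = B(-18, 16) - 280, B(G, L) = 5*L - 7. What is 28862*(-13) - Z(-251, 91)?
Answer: -1975528/5 ≈ -3.9511e+5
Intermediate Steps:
B(G, L) = -7 + 5*L
s = -187/5 (s = 4 + ((-7 + 5*16) - 280)/5 = 4 + ((-7 + 80) - 280)/5 = 4 + (73 - 280)/5 = 4 + (1/5)*(-207) = 4 - 207/5 = -187/5 ≈ -37.400)
Z(I, R) = (-187/5 + I)*(I + 2*R) (Z(I, R) = (I - 187/5)*(R + (R + I)) = (-187/5 + I)*(R + (I + R)) = (-187/5 + I)*(I + 2*R))
28862*(-13) - Z(-251, 91) = 28862*(-13) - ((-251)**2 - 374/5*91 - 187/5*(-251) + 2*(-251)*91) = -375206 - (63001 - 34034/5 + 46937/5 - 45682) = -375206 - 1*99498/5 = -375206 - 99498/5 = -1975528/5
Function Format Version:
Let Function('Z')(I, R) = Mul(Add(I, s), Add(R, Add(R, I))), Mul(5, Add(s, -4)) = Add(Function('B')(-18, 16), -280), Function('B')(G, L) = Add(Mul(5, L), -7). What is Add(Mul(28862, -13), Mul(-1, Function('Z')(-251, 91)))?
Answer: Rational(-1975528, 5) ≈ -3.9511e+5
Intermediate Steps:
Function('B')(G, L) = Add(-7, Mul(5, L))
s = Rational(-187, 5) (s = Add(4, Mul(Rational(1, 5), Add(Add(-7, Mul(5, 16)), -280))) = Add(4, Mul(Rational(1, 5), Add(Add(-7, 80), -280))) = Add(4, Mul(Rational(1, 5), Add(73, -280))) = Add(4, Mul(Rational(1, 5), -207)) = Add(4, Rational(-207, 5)) = Rational(-187, 5) ≈ -37.400)
Function('Z')(I, R) = Mul(Add(Rational(-187, 5), I), Add(I, Mul(2, R))) (Function('Z')(I, R) = Mul(Add(I, Rational(-187, 5)), Add(R, Add(R, I))) = Mul(Add(Rational(-187, 5), I), Add(R, Add(I, R))) = Mul(Add(Rational(-187, 5), I), Add(I, Mul(2, R))))
Add(Mul(28862, -13), Mul(-1, Function('Z')(-251, 91))) = Add(Mul(28862, -13), Mul(-1, Add(Pow(-251, 2), Mul(Rational(-374, 5), 91), Mul(Rational(-187, 5), -251), Mul(2, -251, 91)))) = Add(-375206, Mul(-1, Add(63001, Rational(-34034, 5), Rational(46937, 5), -45682))) = Add(-375206, Mul(-1, Rational(99498, 5))) = Add(-375206, Rational(-99498, 5)) = Rational(-1975528, 5)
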